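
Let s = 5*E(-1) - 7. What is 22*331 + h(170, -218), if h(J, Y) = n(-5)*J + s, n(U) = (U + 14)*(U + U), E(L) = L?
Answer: -8030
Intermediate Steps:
n(U) = 2*U*(14 + U) (n(U) = (14 + U)*(2*U) = 2*U*(14 + U))
s = -12 (s = 5*(-1) - 7 = -5 - 7 = -12)
h(J, Y) = -12 - 90*J (h(J, Y) = (2*(-5)*(14 - 5))*J - 12 = (2*(-5)*9)*J - 12 = -90*J - 12 = -12 - 90*J)
22*331 + h(170, -218) = 22*331 + (-12 - 90*170) = 7282 + (-12 - 15300) = 7282 - 15312 = -8030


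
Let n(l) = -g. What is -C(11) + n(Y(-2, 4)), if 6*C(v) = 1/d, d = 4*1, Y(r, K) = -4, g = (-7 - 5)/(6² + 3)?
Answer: 83/312 ≈ 0.26603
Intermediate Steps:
g = -4/13 (g = -12/(36 + 3) = -12/39 = -12*1/39 = -4/13 ≈ -0.30769)
d = 4
C(v) = 1/24 (C(v) = (⅙)/4 = (⅙)*(¼) = 1/24)
n(l) = 4/13 (n(l) = -1*(-4/13) = 4/13)
-C(11) + n(Y(-2, 4)) = -1*1/24 + 4/13 = -1/24 + 4/13 = 83/312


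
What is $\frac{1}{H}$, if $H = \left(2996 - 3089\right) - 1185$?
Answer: $- \frac{1}{1278} \approx -0.00078247$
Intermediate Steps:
$H = -1278$ ($H = -93 - 1185 = -1278$)
$\frac{1}{H} = \frac{1}{-1278} = - \frac{1}{1278}$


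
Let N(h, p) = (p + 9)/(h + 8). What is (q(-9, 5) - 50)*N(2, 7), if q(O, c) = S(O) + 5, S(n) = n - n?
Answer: -72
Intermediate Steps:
S(n) = 0
N(h, p) = (9 + p)/(8 + h)
q(O, c) = 5 (q(O, c) = 0 + 5 = 5)
(q(-9, 5) - 50)*N(2, 7) = (5 - 50)*((9 + 7)/(8 + 2)) = -45*16/10 = -9*16/2 = -45*8/5 = -72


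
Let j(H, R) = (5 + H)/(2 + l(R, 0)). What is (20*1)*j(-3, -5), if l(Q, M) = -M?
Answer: 20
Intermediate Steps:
j(H, R) = 5/2 + H/2 (j(H, R) = (5 + H)/(2 - 1*0) = (5 + H)/(2 + 0) = (5 + H)/2 = (5 + H)*(1/2) = 5/2 + H/2)
(20*1)*j(-3, -5) = (20*1)*(5/2 + (1/2)*(-3)) = 20*(5/2 - 3/2) = 20*1 = 20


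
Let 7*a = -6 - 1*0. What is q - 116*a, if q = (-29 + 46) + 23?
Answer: 976/7 ≈ 139.43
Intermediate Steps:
q = 40 (q = 17 + 23 = 40)
a = -6/7 (a = (-6 - 1*0)/7 = (-6 + 0)/7 = (1/7)*(-6) = -6/7 ≈ -0.85714)
q - 116*a = 40 - 116*(-6/7) = 40 + 696/7 = 976/7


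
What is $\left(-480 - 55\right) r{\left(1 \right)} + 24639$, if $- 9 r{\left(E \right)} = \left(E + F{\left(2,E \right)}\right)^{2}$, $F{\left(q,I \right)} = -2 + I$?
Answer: $24639$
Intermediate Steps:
$r{\left(E \right)} = - \frac{\left(-2 + 2 E\right)^{2}}{9}$ ($r{\left(E \right)} = - \frac{\left(E + \left(-2 + E\right)\right)^{2}}{9} = - \frac{\left(-2 + 2 E\right)^{2}}{9}$)
$\left(-480 - 55\right) r{\left(1 \right)} + 24639 = \left(-480 - 55\right) \left(- \frac{4 \left(-1 + 1\right)^{2}}{9}\right) + 24639 = \left(-480 - 55\right) \left(- \frac{4 \cdot 0^{2}}{9}\right) + 24639 = - 535 \left(\left(- \frac{4}{9}\right) 0\right) + 24639 = \left(-535\right) 0 + 24639 = 0 + 24639 = 24639$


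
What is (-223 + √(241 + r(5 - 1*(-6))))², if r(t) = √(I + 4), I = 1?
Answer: (223 - √(241 + √5))² ≈ 43016.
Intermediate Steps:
r(t) = √5 (r(t) = √(1 + 4) = √5)
(-223 + √(241 + r(5 - 1*(-6))))² = (-223 + √(241 + √5))²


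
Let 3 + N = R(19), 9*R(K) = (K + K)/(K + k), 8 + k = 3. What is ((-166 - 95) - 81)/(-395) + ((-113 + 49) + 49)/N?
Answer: 86283/13430 ≈ 6.4246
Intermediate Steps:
k = -5 (k = -8 + 3 = -5)
R(K) = 2*K/(9*(-5 + K)) (R(K) = ((K + K)/(K - 5))/9 = ((2*K)/(-5 + K))/9 = (2*K/(-5 + K))/9 = 2*K/(9*(-5 + K)))
N = -170/63 (N = -3 + (2/9)*19/(-5 + 19) = -3 + (2/9)*19/14 = -3 + (2/9)*19*(1/14) = -3 + 19/63 = -170/63 ≈ -2.6984)
((-166 - 95) - 81)/(-395) + ((-113 + 49) + 49)/N = ((-166 - 95) - 81)/(-395) + ((-113 + 49) + 49)/(-170/63) = (-261 - 81)*(-1/395) + (-64 + 49)*(-63/170) = -342*(-1/395) - 15*(-63/170) = 342/395 + 189/34 = 86283/13430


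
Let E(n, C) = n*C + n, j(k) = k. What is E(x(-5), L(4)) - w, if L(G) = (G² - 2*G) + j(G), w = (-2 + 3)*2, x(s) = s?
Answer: -67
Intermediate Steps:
w = 2 (w = 1*2 = 2)
L(G) = G² - G (L(G) = (G² - 2*G) + G = G² - G)
E(n, C) = n + C*n (E(n, C) = C*n + n = n + C*n)
E(x(-5), L(4)) - w = -5*(1 + 4*(-1 + 4)) - 1*2 = -5*(1 + 4*3) - 2 = -5*(1 + 12) - 2 = -5*13 - 2 = -65 - 2 = -67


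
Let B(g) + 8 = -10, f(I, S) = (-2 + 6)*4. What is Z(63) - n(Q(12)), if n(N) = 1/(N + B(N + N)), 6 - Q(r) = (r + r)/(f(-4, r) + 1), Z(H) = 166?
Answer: 37865/228 ≈ 166.07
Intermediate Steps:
f(I, S) = 16 (f(I, S) = 4*4 = 16)
B(g) = -18 (B(g) = -8 - 10 = -18)
Q(r) = 6 - 2*r/17 (Q(r) = 6 - (r + r)/(16 + 1) = 6 - 2*r/17)
n(N) = 1/(-18 + N) (n(N) = 1/(N - 18) = 1/(-18 + N))
Z(63) - n(Q(12)) = 166 - 1/(-18 + (6 - 2/17*12)) = 166 - 1/(-18 + (6 - 24/17)) = 166 - 1/(-18 + 78/17) = 166 - 1/(-228/17) = 166 - 1*(-17/228) = 166 + 17/228 = 37865/228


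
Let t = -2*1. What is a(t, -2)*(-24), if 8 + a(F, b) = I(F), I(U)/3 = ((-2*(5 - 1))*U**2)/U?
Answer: -960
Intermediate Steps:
t = -2
I(U) = -24*U (I(U) = 3*(((-2*(5 - 1))*U**2)/U) = 3*(((-2*4)*U**2)/U) = 3*((-8*U**2)/U) = 3*(-8*U) = -24*U)
a(F, b) = -8 - 24*F
a(t, -2)*(-24) = (-8 - 24*(-2))*(-24) = (-8 + 48)*(-24) = 40*(-24) = -960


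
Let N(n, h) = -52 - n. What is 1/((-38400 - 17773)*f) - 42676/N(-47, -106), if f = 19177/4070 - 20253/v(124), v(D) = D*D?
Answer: 254629737040336308/29832896381665 ≈ 8535.2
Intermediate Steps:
v(D) = D²
f = 106217921/31290160 (f = 19177/4070 - 20253/(124²) = 19177*(1/4070) - 20253/15376 = 19177/4070 - 20253*1/15376 = 19177/4070 - 20253/15376 = 106217921/31290160 ≈ 3.3946)
1/((-38400 - 17773)*f) - 42676/N(-47, -106) = 1/((-38400 - 17773)*(106217921/31290160)) - 42676/(-52 - 1*(-47)) = (31290160/106217921)/(-56173) - 42676/(-52 + 47) = -1/56173*31290160/106217921 - 42676/(-5) = -31290160/5966579276333 - 42676*(-⅕) = -31290160/5966579276333 + 42676/5 = 254629737040336308/29832896381665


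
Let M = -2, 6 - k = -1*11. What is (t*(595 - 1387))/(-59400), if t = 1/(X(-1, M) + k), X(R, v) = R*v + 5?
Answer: 1/1800 ≈ 0.00055556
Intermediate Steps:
k = 17 (k = 6 - (-1)*11 = 6 - 1*(-11) = 6 + 11 = 17)
X(R, v) = 5 + R*v
t = 1/24 (t = 1/((5 - 1*(-2)) + 17) = 1/((5 + 2) + 17) = 1/(7 + 17) = 1/24 ≈ 0.041667)
(t*(595 - 1387))/(-59400) = ((595 - 1387)/24)/(-59400) = ((1/24)*(-792))*(-1/59400) = -33*(-1/59400) = 1/1800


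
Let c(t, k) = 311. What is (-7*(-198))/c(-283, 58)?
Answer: 1386/311 ≈ 4.4566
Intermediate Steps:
(-7*(-198))/c(-283, 58) = -7*(-198)/311 = 1386*(1/311) = 1386/311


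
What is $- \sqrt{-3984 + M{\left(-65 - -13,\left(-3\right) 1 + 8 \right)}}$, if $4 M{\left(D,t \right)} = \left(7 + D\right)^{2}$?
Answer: $- \frac{i \sqrt{13911}}{2} \approx - 58.972 i$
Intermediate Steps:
$M{\left(D,t \right)} = \frac{\left(7 + D\right)^{2}}{4}$
$- \sqrt{-3984 + M{\left(-65 - -13,\left(-3\right) 1 + 8 \right)}} = - \sqrt{-3984 + \frac{\left(7 - 52\right)^{2}}{4}} = - \sqrt{-3984 + \frac{\left(-45\right)^{2}}{4}} = - \sqrt{-3984 + \frac{1}{4} \cdot 2025} = - \sqrt{-3984 + \frac{2025}{4}} = - \sqrt{- \frac{13911}{4}} = - \frac{i \sqrt{13911}}{2}$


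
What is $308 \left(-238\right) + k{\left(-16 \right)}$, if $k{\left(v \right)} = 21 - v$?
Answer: $-73267$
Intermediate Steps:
$308 \left(-238\right) + k{\left(-16 \right)} = 308 \left(-238\right) + \left(21 - -16\right) = -73304 + \left(21 + 16\right) = -73304 + 37 = -73267$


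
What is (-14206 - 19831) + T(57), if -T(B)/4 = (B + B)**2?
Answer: -86021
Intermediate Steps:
T(B) = -16*B**2 (T(B) = -4*(B + B)**2 = -4*4*B**2 = -16*B**2)
(-14206 - 19831) + T(57) = (-14206 - 19831) - 16*57**2 = -34037 - 16*3249 = -34037 - 51984 = -86021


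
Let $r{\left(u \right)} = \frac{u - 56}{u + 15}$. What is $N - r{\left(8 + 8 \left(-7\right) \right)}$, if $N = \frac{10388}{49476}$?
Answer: $- \frac{57175}{19437} \approx -2.9416$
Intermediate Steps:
$r{\left(u \right)} = \frac{-56 + u}{15 + u}$
$N = \frac{371}{1767}$ ($N = 10388 \cdot \frac{1}{49476} = \frac{371}{1767} \approx 0.20996$)
$N - r{\left(8 + 8 \left(-7\right) \right)} = \frac{371}{1767} - \frac{-56 + \left(8 + 8 \left(-7\right)\right)}{15 + \left(8 + 8 \left(-7\right)\right)} = \frac{371}{1767} - \frac{-56 + \left(8 - 56\right)}{15 + \left(8 - 56\right)} = \frac{371}{1767} - \frac{-56 - 48}{15 - 48} = \frac{371}{1767} - \frac{1}{-33} \left(-104\right) = \frac{371}{1767} - \left(- \frac{1}{33}\right) \left(-104\right) = \frac{371}{1767} - \frac{104}{33} = - \frac{57175}{19437}$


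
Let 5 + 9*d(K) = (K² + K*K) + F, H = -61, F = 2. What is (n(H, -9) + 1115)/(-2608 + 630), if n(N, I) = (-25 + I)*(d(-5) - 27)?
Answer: -16699/17802 ≈ -0.93804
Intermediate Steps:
d(K) = -⅓ + 2*K²/9 (d(K) = -5/9 + ((K² + K*K) + 2)/9 = -5/9 + ((K² + K²) + 2)/9 = -5/9 + (2*K² + 2)/9 = -5/9 + (2 + 2*K²)/9 = -5/9 + (2/9 + 2*K²/9) = -⅓ + 2*K²/9)
n(N, I) = 4900/9 - 196*I/9 (n(N, I) = (-25 + I)*((-⅓ + (2/9)*(-5)²) - 27) = (-25 + I)*((-⅓ + (2/9)*25) - 27) = (-25 + I)*((-⅓ + 50/9) - 27) = (-25 + I)*(47/9 - 27) = (-25 + I)*(-196/9) = 4900/9 - 196*I/9)
(n(H, -9) + 1115)/(-2608 + 630) = ((4900/9 - 196/9*(-9)) + 1115)/(-2608 + 630) = ((4900/9 + 196) + 1115)/(-1978) = (6664/9 + 1115)*(-1/1978) = (16699/9)*(-1/1978) = -16699/17802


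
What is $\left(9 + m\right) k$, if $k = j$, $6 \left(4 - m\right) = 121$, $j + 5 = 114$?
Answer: $- \frac{4687}{6} \approx -781.17$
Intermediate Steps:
$j = 109$ ($j = -5 + 114 = 109$)
$m = - \frac{97}{6}$ ($m = 4 - \frac{121}{6} = - \frac{97}{6} \approx -16.167$)
$k = 109$
$\left(9 + m\right) k = \left(9 - \frac{97}{6}\right) 109 = \left(- \frac{43}{6}\right) 109 = - \frac{4687}{6}$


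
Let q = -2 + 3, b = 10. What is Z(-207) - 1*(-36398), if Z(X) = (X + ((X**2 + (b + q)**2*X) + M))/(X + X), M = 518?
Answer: 15050659/414 ≈ 36354.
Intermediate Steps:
q = 1
Z(X) = (518 + X**2 + 122*X)/(2*X) (Z(X) = (X + ((X**2 + (10 + 1)**2*X) + 518))/(X + X) = (X + ((X**2 + 11**2*X) + 518))/((2*X)) = (X + ((X**2 + 121*X) + 518))*(1/(2*X)) = (X + (518 + X**2 + 121*X))*(1/(2*X)) = (518 + X**2 + 122*X)*(1/(2*X)) = (518 + X**2 + 122*X)/(2*X))
Z(-207) - 1*(-36398) = (61 + (1/2)*(-207) + 259/(-207)) - 1*(-36398) = (61 - 207/2 + 259*(-1/207)) + 36398 = (61 - 207/2 - 259/207) + 36398 = -18113/414 + 36398 = 15050659/414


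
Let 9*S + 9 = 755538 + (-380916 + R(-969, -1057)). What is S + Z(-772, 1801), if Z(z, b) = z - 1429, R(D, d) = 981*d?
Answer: -227371/3 ≈ -75790.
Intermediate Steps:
Z(z, b) = -1429 + z
S = -220768/3 (S = -1 + (755538 + (-380916 + 981*(-1057)))/9 = -1 + (755538 + (-380916 - 1036917))/9 = -1 + (755538 - 1417833)/9 = -1 + (⅑)*(-662295) = -1 - 220765/3 = -220768/3 ≈ -73589.)
S + Z(-772, 1801) = -220768/3 + (-1429 - 772) = -220768/3 - 2201 = -227371/3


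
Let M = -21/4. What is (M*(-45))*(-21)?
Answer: -19845/4 ≈ -4961.3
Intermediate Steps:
M = -21/4 (M = -21*¼ = -21/4 ≈ -5.2500)
(M*(-45))*(-21) = -21/4*(-45)*(-21) = (945/4)*(-21) = -19845/4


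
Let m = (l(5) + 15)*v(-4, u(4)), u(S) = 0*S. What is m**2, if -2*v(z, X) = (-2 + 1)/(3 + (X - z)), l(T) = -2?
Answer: 169/196 ≈ 0.86224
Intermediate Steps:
u(S) = 0
v(z, X) = 1/(2*(3 + X - z)) (v(z, X) = -(-2 + 1)/(2*(3 + (X - z))) = -(-1)/(2*(3 + X - z)) = 1/(2*(3 + X - z)))
m = 13/14 (m = (-2 + 15)*(1/(2*(3 + 0 - 1*(-4)))) = 13*(1/(2*(3 + 0 + 4))) = 13*((1/2)/7) = 13*((1/2)*(1/7)) = 13*(1/14) = 13/14 ≈ 0.92857)
m**2 = (13/14)**2 = 169/196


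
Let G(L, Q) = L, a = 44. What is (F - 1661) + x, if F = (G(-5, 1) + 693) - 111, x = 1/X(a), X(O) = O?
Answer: -47695/44 ≈ -1084.0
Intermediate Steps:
x = 1/44 ≈ 0.022727
F = 577 (F = (-5 + 693) - 111 = 688 - 111 = 577)
(F - 1661) + x = (577 - 1661) + 1/44 = -1084 + 1/44 = -47695/44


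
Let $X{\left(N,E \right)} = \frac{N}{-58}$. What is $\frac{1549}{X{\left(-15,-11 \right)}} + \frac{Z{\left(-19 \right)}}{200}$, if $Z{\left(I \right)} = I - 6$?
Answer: $\frac{718721}{120} \approx 5989.3$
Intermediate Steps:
$Z{\left(I \right)} = -6 + I$
$X{\left(N,E \right)} = - \frac{N}{58}$ ($X{\left(N,E \right)} = N \left(- \frac{1}{58}\right) = - \frac{N}{58}$)
$\frac{1549}{X{\left(-15,-11 \right)}} + \frac{Z{\left(-19 \right)}}{200} = \frac{1549}{\left(- \frac{1}{58}\right) \left(-15\right)} + \frac{-6 - 19}{200} = \frac{1549}{\frac{15}{58}} - \frac{1}{8} = 1549 \cdot \frac{58}{15} - \frac{1}{8} = \frac{89842}{15} - \frac{1}{8} = \frac{718721}{120}$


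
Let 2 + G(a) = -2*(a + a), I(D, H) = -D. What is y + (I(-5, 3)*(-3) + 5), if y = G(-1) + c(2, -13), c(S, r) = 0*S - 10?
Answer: -18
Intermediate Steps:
c(S, r) = -10 (c(S, r) = 0 - 10 = -10)
G(a) = -2 - 4*a (G(a) = -2 - 2*(a + a) = -2 - 4*a)
y = -8 (y = (-2 - 4*(-1)) - 10 = (-2 + 4) - 10 = 2 - 10 = -8)
y + (I(-5, 3)*(-3) + 5) = -8 + (-1*(-5)*(-3) + 5) = -8 + (5*(-3) + 5) = -8 + (-15 + 5) = -8 - 10 = -18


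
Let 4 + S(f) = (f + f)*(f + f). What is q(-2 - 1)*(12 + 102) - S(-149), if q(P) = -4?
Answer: -89256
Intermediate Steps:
S(f) = -4 + 4*f² (S(f) = -4 + (f + f)*(f + f) = -4 + (2*f)*(2*f) = -4 + 4*f²)
q(-2 - 1)*(12 + 102) - S(-149) = -4*(12 + 102) - (-4 + 4*(-149)²) = -4*114 - (-4 + 4*22201) = -456 - (-4 + 88804) = -456 - 1*88800 = -456 - 88800 = -89256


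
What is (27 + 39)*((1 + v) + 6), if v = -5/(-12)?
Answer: 979/2 ≈ 489.50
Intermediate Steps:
v = 5/12 (v = -5*(-1/12) = 5/12 ≈ 0.41667)
(27 + 39)*((1 + v) + 6) = (27 + 39)*((1 + 5/12) + 6) = 66*(17/12 + 6) = 66*(89/12) = 979/2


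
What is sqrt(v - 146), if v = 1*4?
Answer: I*sqrt(142) ≈ 11.916*I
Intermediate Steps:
v = 4
sqrt(v - 146) = sqrt(4 - 146) = sqrt(-142) = I*sqrt(142)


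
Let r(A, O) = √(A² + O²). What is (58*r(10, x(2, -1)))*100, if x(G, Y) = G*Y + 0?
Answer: 11600*√26 ≈ 59149.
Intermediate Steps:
x(G, Y) = G*Y
(58*r(10, x(2, -1)))*100 = (58*√(10² + (2*(-1))²))*100 = (58*√(100 + (-2)²))*100 = (58*√(100 + 4))*100 = (58*√104)*100 = (58*(2*√26))*100 = (116*√26)*100 = 11600*√26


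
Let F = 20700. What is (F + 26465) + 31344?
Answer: 78509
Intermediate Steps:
(F + 26465) + 31344 = (20700 + 26465) + 31344 = 47165 + 31344 = 78509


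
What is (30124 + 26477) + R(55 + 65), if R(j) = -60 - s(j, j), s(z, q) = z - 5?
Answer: 56426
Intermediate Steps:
s(z, q) = -5 + z
R(j) = -55 - j (R(j) = -60 - (-5 + j) = -60 + (5 - j) = -55 - j)
(30124 + 26477) + R(55 + 65) = (30124 + 26477) + (-55 - (55 + 65)) = 56601 + (-55 - 1*120) = 56601 + (-55 - 120) = 56601 - 175 = 56426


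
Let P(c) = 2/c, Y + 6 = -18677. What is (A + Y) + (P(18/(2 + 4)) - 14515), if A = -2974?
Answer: -108514/3 ≈ -36171.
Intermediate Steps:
Y = -18683 (Y = -6 - 18677 = -18683)
(A + Y) + (P(18/(2 + 4)) - 14515) = (-2974 - 18683) + (2/((18/(2 + 4))) - 14515) = -21657 + (2/((18/6)) - 14515) = -21657 + (2/(((1/6)*18)) - 14515) = -21657 + (2/3 - 14515) = -21657 - 43543/3 = -108514/3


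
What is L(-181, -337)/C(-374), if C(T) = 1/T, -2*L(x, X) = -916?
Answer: -171292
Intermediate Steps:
L(x, X) = 458 (L(x, X) = -1/2*(-916) = 458)
L(-181, -337)/C(-374) = 458/(1/(-374)) = 458/(-1/374) = 458*(-374) = -171292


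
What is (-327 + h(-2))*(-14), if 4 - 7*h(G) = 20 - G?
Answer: 4614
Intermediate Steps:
h(G) = -16/7 + G/7 (h(G) = 4/7 - (20 - G)/7 = 4/7 + (-20/7 + G/7) = -16/7 + G/7)
(-327 + h(-2))*(-14) = (-327 + (-16/7 + (⅐)*(-2)))*(-14) = (-327 + (-16/7 - 2/7))*(-14) = (-327 - 18/7)*(-14) = -2307/7*(-14) = 4614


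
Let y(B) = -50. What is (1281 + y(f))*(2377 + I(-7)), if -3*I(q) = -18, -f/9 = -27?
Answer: 2933473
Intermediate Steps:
f = 243 (f = -9*(-27) = 243)
I(q) = 6 (I(q) = -1/3*(-18) = 6)
(1281 + y(f))*(2377 + I(-7)) = (1281 - 50)*(2377 + 6) = 1231*2383 = 2933473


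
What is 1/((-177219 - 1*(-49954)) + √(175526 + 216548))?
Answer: -127265/16195988151 - √392074/16195988151 ≈ -7.8965e-6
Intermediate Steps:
1/((-177219 - 1*(-49954)) + √(175526 + 216548)) = 1/((-177219 + 49954) + √392074) = 1/(-127265 + √392074)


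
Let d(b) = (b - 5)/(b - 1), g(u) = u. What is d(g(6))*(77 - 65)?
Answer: 12/5 ≈ 2.4000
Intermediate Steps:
d(b) = (-5 + b)/(-1 + b)
d(g(6))*(77 - 65) = ((-5 + 6)/(-1 + 6))*(77 - 65) = (1/5)*12 = 12/5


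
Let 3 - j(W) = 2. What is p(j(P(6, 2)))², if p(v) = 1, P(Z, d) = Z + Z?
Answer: 1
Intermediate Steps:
P(Z, d) = 2*Z
j(W) = 1 (j(W) = 3 - 1*2 = 3 - 2 = 1)
p(j(P(6, 2)))² = 1² = 1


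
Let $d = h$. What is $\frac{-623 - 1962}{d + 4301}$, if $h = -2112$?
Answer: $- \frac{235}{199} \approx -1.1809$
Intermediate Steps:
$d = -2112$
$\frac{-623 - 1962}{d + 4301} = \frac{-623 - 1962}{-2112 + 4301} = - \frac{2585}{2189} = \left(-2585\right) \frac{1}{2189} = - \frac{235}{199}$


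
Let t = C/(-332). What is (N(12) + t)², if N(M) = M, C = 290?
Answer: 3411409/27556 ≈ 123.80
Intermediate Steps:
t = -145/166 (t = 290/(-332) = 290*(-1/332) = -145/166 ≈ -0.87349)
(N(12) + t)² = (12 - 145/166)² = (1847/166)² = 3411409/27556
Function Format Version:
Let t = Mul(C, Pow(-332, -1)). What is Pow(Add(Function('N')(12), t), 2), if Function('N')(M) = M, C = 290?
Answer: Rational(3411409, 27556) ≈ 123.80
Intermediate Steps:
t = Rational(-145, 166) (t = Mul(290, Pow(-332, -1)) = Mul(290, Rational(-1, 332)) = Rational(-145, 166) ≈ -0.87349)
Pow(Add(Function('N')(12), t), 2) = Pow(Add(12, Rational(-145, 166)), 2) = Pow(Rational(1847, 166), 2) = Rational(3411409, 27556)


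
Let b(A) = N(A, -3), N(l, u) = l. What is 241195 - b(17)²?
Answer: 240906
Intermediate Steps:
b(A) = A
241195 - b(17)² = 241195 - 1*17² = 241195 - 1*289 = 241195 - 289 = 240906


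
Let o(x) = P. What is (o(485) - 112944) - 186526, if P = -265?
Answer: -299735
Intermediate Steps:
o(x) = -265
(o(485) - 112944) - 186526 = (-265 - 112944) - 186526 = -113209 - 186526 = -299735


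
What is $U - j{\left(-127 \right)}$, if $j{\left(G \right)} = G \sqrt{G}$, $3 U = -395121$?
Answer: $-131707 + 127 i \sqrt{127} \approx -1.3171 \cdot 10^{5} + 1431.2 i$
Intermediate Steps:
$U = -131707$ ($U = \frac{1}{3} \left(-395121\right) = -131707$)
$j{\left(G \right)} = G^{\frac{3}{2}}$
$U - j{\left(-127 \right)} = -131707 - \left(-127\right)^{\frac{3}{2}} = -131707 - - 127 i \sqrt{127} = -131707 + 127 i \sqrt{127}$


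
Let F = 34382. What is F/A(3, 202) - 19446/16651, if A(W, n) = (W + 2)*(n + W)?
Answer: 552562532/17067275 ≈ 32.376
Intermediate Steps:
A(W, n) = (2 + W)*(W + n)
F/A(3, 202) - 19446/16651 = 34382/(3² + 2*3 + 2*202 + 3*202) - 19446/16651 = 34382/(9 + 6 + 404 + 606) - 19446*1/16651 = 34382/1025 - 19446/16651 = 552562532/17067275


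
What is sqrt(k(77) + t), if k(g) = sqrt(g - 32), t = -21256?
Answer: sqrt(-21256 + 3*sqrt(5)) ≈ 145.77*I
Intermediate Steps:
k(g) = sqrt(-32 + g)
sqrt(k(77) + t) = sqrt(sqrt(-32 + 77) - 21256) = sqrt(sqrt(45) - 21256) = sqrt(3*sqrt(5) - 21256) = sqrt(-21256 + 3*sqrt(5))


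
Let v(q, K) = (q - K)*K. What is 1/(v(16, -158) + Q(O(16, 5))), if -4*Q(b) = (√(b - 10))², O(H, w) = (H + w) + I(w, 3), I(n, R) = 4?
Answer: -4/109983 ≈ -3.6369e-5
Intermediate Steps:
O(H, w) = 4 + H + w (O(H, w) = (H + w) + 4 = 4 + H + w)
v(q, K) = K*(q - K)
Q(b) = 5/2 - b/4 (Q(b) = -(-5/2 + b/4) = -(-10 + b)/4 = 5/2 - b/4)
1/(v(16, -158) + Q(O(16, 5))) = 1/(-158*(16 - 1*(-158)) + (5/2 - (4 + 16 + 5)/4)) = 1/(-158*(16 + 158) + (5/2 - ¼*25)) = 1/(-158*174 + (5/2 - 25/4)) = 1/(-27492 - 15/4) = 1/(-109983/4) = -4/109983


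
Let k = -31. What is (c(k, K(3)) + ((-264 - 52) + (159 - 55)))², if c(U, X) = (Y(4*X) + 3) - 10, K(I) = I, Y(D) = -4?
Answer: 49729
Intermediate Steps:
c(U, X) = -11 (c(U, X) = (-4 + 3) - 10 = -1 - 10 = -11)
(c(k, K(3)) + ((-264 - 52) + (159 - 55)))² = (-11 + ((-264 - 52) + (159 - 55)))² = (-11 + (-316 + 104))² = (-11 - 212)² = (-223)² = 49729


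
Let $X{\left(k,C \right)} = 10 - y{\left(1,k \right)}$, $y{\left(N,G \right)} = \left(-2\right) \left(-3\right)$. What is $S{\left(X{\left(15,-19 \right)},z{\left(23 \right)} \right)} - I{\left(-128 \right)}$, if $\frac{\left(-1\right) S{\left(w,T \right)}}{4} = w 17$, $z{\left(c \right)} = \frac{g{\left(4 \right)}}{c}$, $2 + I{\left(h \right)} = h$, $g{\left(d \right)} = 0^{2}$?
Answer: $-142$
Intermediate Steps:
$g{\left(d \right)} = 0$
$y{\left(N,G \right)} = 6$
$I{\left(h \right)} = -2 + h$
$X{\left(k,C \right)} = 4$ ($X{\left(k,C \right)} = 10 - 6 = 4$)
$z{\left(c \right)} = 0$ ($z{\left(c \right)} = \frac{0}{c} = 0$)
$S{\left(w,T \right)} = - 68 w$ ($S{\left(w,T \right)} = - 4 w 17 = - 4 \cdot 17 w = - 68 w$)
$S{\left(X{\left(15,-19 \right)},z{\left(23 \right)} \right)} - I{\left(-128 \right)} = \left(-68\right) 4 - \left(-2 - 128\right) = -272 - -130 = -272 + 130 = -142$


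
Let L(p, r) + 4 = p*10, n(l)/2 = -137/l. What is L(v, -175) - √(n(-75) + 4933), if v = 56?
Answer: 556 - √1110747/15 ≈ 485.74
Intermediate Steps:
n(l) = -274/l (n(l) = 2*(-137/l) = -274/l)
L(p, r) = -4 + 10*p (L(p, r) = -4 + p*10 = -4 + 10*p)
L(v, -175) - √(n(-75) + 4933) = (-4 + 10*56) - √(-274/(-75) + 4933) = (-4 + 560) - √(-274*(-1/75) + 4933) = 556 - √(274/75 + 4933) = 556 - √(370249/75) = 556 - √1110747/15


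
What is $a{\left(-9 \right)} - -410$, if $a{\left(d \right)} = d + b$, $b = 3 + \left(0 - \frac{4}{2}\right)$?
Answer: $402$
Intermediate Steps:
$b = 1$ ($b = 3 + \left(0 - 2\right) = 3 - 2 = 1$)
$a{\left(d \right)} = 1 + d$ ($a{\left(d \right)} = d + 1 = 1 + d$)
$a{\left(-9 \right)} - -410 = \left(1 - 9\right) - -410 = -8 + 410 = 402$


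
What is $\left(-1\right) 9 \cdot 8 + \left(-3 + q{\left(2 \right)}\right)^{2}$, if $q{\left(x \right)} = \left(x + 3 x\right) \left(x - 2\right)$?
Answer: $-63$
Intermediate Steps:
$q{\left(x \right)} = 4 x \left(-2 + x\right)$
$\left(-1\right) 9 \cdot 8 + \left(-3 + q{\left(2 \right)}\right)^{2} = \left(-1\right) 9 \cdot 8 + \left(-3 + 4 \cdot 2 \left(-2 + 2\right)\right)^{2} = \left(-9\right) 8 + \left(-3 + 4 \cdot 2 \cdot 0\right)^{2} = -72 + \left(-3 + 0\right)^{2} = -72 + \left(-3\right)^{2} = -72 + 9 = -63$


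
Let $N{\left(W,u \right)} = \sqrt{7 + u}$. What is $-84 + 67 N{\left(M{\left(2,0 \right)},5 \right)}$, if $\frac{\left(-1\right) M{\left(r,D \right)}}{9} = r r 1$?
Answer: $-84 + 134 \sqrt{3} \approx 148.09$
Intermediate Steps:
$M{\left(r,D \right)} = - 9 r^{2}$ ($M{\left(r,D \right)} = - 9 r r 1 = - 9 r^{2} \cdot 1 = - 9 r^{2}$)
$-84 + 67 N{\left(M{\left(2,0 \right)},5 \right)} = -84 + 67 \sqrt{7 + 5} = -84 + 67 \sqrt{12} = -84 + 67 \cdot 2 \sqrt{3} = -84 + 134 \sqrt{3}$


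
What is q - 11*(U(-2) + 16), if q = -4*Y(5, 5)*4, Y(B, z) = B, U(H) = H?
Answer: -234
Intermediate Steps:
q = -80 (q = -4*5*4 = -20*4 = -80)
q - 11*(U(-2) + 16) = -80 - 11*(-2 + 16) = -80 - 11*14 = -80 - 154 = -234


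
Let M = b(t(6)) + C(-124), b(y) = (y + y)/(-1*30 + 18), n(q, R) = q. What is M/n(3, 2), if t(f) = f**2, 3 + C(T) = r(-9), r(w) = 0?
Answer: -3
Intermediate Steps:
C(T) = -3 (C(T) = -3 + 0 = -3)
b(y) = -y/6 (b(y) = (2*y)/(-30 + 18) = (2*y)/(-12) = (2*y)*(-1/12) = -y/6)
M = -9 (M = -1/6*6**2 - 3 = -1/6*36 - 3 = -6 - 3 = -9)
M/n(3, 2) = -9/3 = -9*1/3 = -3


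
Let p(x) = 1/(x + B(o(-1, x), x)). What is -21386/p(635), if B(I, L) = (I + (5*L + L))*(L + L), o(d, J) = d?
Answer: -103466858090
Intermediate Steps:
B(I, L) = 2*L*(I + 6*L) (B(I, L) = (I + 6*L)*(2*L) = 2*L*(I + 6*L))
p(x) = 1/(x + 2*x*(-1 + 6*x))
-21386/p(635) = -21386/(1/(635*(-1 + 12*635))) = -21386/(1/(635*(-1 + 7620))) = -21386/((1/635)/7619) = -21386/((1/635)*(1/7619)) = -21386/1/4838065 = -21386*4838065 = -103466858090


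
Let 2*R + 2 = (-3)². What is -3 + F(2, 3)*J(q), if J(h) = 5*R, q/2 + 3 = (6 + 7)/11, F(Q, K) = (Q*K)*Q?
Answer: 207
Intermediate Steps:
R = 7/2 (R = -1 + (½)*(-3)² = -1 + (½)*9 = -1 + 9/2 = 7/2 ≈ 3.5000)
F(Q, K) = K*Q² (F(Q, K) = (K*Q)*Q = K*Q²)
q = -40/11 (q = -6 + 2*((6 + 7)/11) = -6 + 2*(13*(1/11)) = -6 + 2*(13/11) = -6 + 26/11 = -40/11 ≈ -3.6364)
J(h) = 35/2 (J(h) = 5*(7/2) = 35/2)
-3 + F(2, 3)*J(q) = -3 + (3*2²)*(35/2) = -3 + (3*4)*(35/2) = -3 + 12*(35/2) = -3 + 210 = 207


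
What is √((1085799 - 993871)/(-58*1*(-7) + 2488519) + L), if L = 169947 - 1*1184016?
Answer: I*√251276053263603629/497785 ≈ 1007.0*I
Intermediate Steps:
L = -1014069 (L = 169947 - 1184016 = -1014069)
√((1085799 - 993871)/(-58*1*(-7) + 2488519) + L) = √((1085799 - 993871)/(-58*1*(-7) + 2488519) - 1014069) = √(91928/(-58*(-7) + 2488519) - 1014069) = √(91928/(406 + 2488519) - 1014069) = √(91928/2488925 - 1014069) = √(-2523941593897/2488925) = I*√251276053263603629/497785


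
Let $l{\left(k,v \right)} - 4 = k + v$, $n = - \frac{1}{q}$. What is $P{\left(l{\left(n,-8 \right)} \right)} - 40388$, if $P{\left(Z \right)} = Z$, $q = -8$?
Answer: $- \frac{323135}{8} \approx -40392.0$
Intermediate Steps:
$n = \frac{1}{8}$ ($n = - \frac{1}{-8} = \left(-1\right) \left(- \frac{1}{8}\right) = \frac{1}{8} \approx 0.125$)
$l{\left(k,v \right)} = 4 + k + v$ ($l{\left(k,v \right)} = 4 + \left(k + v\right) = 4 + k + v$)
$P{\left(l{\left(n,-8 \right)} \right)} - 40388 = \left(4 + \frac{1}{8} - 8\right) - 40388 = - \frac{31}{8} - 40388 = - \frac{323135}{8}$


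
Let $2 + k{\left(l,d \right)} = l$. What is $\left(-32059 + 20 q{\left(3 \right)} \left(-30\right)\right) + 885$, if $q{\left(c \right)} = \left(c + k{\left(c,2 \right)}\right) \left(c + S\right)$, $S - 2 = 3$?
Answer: $-50374$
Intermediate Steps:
$S = 5$ ($S = 2 + 3 = 5$)
$k{\left(l,d \right)} = -2 + l$
$q{\left(c \right)} = \left(-2 + 2 c\right) \left(5 + c\right)$ ($q{\left(c \right)} = \left(c + \left(-2 + c\right)\right) \left(c + 5\right) = \left(-2 + 2 c\right) \left(5 + c\right)$)
$\left(-32059 + 20 q{\left(3 \right)} \left(-30\right)\right) + 885 = \left(-32059 + 20 \left(-10 + 2 \cdot 3^{2} + 8 \cdot 3\right) \left(-30\right)\right) + 885 = \left(-32059 + 20 \left(-10 + 2 \cdot 9 + 24\right) \left(-30\right)\right) + 885 = \left(-32059 + 20 \left(-10 + 18 + 24\right) \left(-30\right)\right) + 885 = \left(-32059 + 20 \cdot 32 \left(-30\right)\right) + 885 = \left(-32059 + 640 \left(-30\right)\right) + 885 = \left(-32059 - 19200\right) + 885 = -51259 + 885 = -50374$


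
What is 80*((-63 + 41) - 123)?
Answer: -11600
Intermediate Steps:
80*((-63 + 41) - 123) = 80*(-22 - 123) = 80*(-145) = -11600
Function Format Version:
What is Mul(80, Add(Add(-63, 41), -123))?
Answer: -11600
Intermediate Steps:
Mul(80, Add(Add(-63, 41), -123)) = Mul(80, Add(-22, -123)) = Mul(80, -145) = -11600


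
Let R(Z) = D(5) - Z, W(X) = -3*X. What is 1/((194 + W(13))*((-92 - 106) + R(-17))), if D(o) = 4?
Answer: -1/27435 ≈ -3.6450e-5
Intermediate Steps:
R(Z) = 4 - Z
1/((194 + W(13))*((-92 - 106) + R(-17))) = 1/((194 - 3*13)*((-92 - 106) + (4 - 1*(-17)))) = 1/((194 - 39)*(-198 + (4 + 17))) = 1/(155*(-198 + 21)) = 1/(155*(-177)) = 1/(-27435) = -1/27435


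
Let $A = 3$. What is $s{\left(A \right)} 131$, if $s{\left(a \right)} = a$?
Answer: $393$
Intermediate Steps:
$s{\left(A \right)} 131 = 3 \cdot 131 = 393$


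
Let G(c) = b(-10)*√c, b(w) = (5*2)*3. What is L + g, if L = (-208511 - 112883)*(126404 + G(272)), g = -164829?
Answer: -40625652005 - 38567280*√17 ≈ -4.0785e+10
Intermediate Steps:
b(w) = 30 (b(w) = 10*3 = 30)
G(c) = 30*√c
L = -40625487176 - 38567280*√17 (L = (-208511 - 112883)*(126404 + 30*√272) = -321394*(126404 + 30*(4*√17)) = -321394*(126404 + 120*√17) = -40625487176 - 38567280*√17 ≈ -4.0784e+10)
L + g = (-40625487176 - 38567280*√17) - 164829 = -40625652005 - 38567280*√17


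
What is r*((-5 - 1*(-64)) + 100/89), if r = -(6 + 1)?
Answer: -37457/89 ≈ -420.87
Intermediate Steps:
r = -7 (r = -1*7 = -7)
r*((-5 - 1*(-64)) + 100/89) = -7*((-5 - 1*(-64)) + 100/89) = -7*((-5 + 64) + 100*(1/89)) = -7*(59 + 100/89) = -7*5351/89 = -37457/89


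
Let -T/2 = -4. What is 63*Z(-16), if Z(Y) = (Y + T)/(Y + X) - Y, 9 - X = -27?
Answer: 4914/5 ≈ 982.80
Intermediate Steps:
X = 36 (X = 9 - 1*(-27) = 9 + 27 = 36)
T = 8 (T = -2*(-4) = 8)
Z(Y) = -Y + (8 + Y)/(36 + Y) (Z(Y) = (Y + 8)/(Y + 36) - Y = (8 + Y)/(36 + Y) - Y = -Y + (8 + Y)/(36 + Y))
63*Z(-16) = 63*((8 - 1*(-16)² - 35*(-16))/(36 - 16)) = 63*((8 - 1*256 + 560)/20) = 63*((8 - 256 + 560)/20) = 63*((1/20)*312) = 63*(78/5) = 4914/5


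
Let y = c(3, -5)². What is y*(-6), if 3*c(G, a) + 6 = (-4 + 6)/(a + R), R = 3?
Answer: -98/3 ≈ -32.667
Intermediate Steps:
c(G, a) = -2 + 2/(3*(3 + a)) (c(G, a) = -2 + ((-4 + 6)/(a + 3))/3 = -2 + (2/(3 + a))/3 = -2 + 2/(3*(3 + a)))
y = 49/9 (y = (2*(-8 - 3*(-5))/(3*(3 - 5)))² = ((⅔)*(-8 + 15)/(-2))² = ((⅔)*(-½)*7)² = (-7/3)² = 49/9 ≈ 5.4444)
y*(-6) = (49/9)*(-6) = -98/3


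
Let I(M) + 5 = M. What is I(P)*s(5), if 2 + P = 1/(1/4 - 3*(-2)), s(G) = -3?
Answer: 513/25 ≈ 20.520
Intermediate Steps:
P = -46/25 (P = -2 + 1/(1/4 - 3*(-2)) = -2 + 1/(¼ + 6) = -2 + 1/(25/4) = -2 + 4/25 = -46/25 ≈ -1.8400)
I(M) = -5 + M
I(P)*s(5) = (-5 - 46/25)*(-3) = -171/25*(-3) = 513/25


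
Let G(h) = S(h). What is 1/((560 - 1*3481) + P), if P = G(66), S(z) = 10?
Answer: -1/2911 ≈ -0.00034352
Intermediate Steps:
G(h) = 10
P = 10
1/((560 - 1*3481) + P) = 1/((560 - 1*3481) + 10) = 1/((560 - 3481) + 10) = 1/(-2921 + 10) = 1/(-2911) = -1/2911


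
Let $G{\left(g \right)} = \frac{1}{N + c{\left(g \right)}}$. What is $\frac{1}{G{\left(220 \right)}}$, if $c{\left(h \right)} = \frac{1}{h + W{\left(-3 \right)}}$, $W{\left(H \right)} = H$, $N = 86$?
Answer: $\frac{18663}{217} \approx 86.005$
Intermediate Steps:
$c{\left(h \right)} = \frac{1}{-3 + h}$ ($c{\left(h \right)} = \frac{1}{h - 3} = \frac{1}{-3 + h}$)
$G{\left(g \right)} = \frac{1}{86 + \frac{1}{-3 + g}}$
$\frac{1}{G{\left(220 \right)}} = \frac{1}{\frac{1}{-257 + 86 \cdot 220} \left(-3 + 220\right)} = \frac{1}{\frac{1}{-257 + 18920} \cdot 217} = \frac{1}{\frac{1}{18663} \cdot 217} = \frac{1}{\frac{217}{18663}} = \frac{18663}{217}$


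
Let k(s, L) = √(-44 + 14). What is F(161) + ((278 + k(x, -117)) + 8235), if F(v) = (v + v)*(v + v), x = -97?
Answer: 112197 + I*√30 ≈ 1.122e+5 + 5.4772*I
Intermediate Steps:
k(s, L) = I*√30 (k(s, L) = √(-30) = I*√30)
F(v) = 4*v² (F(v) = (2*v)*(2*v) = 4*v²)
F(161) + ((278 + k(x, -117)) + 8235) = 4*161² + ((278 + I*√30) + 8235) = 4*25921 + (8513 + I*√30) = 103684 + (8513 + I*√30) = 112197 + I*√30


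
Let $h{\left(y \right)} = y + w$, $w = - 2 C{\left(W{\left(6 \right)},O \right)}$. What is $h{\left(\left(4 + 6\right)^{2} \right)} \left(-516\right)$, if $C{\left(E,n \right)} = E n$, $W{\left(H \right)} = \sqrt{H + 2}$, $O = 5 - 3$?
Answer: $-51600 + 4128 \sqrt{2} \approx -45762.0$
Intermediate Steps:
$O = 2$ ($O = 5 - 3 = 2$)
$W{\left(H \right)} = \sqrt{2 + H}$
$w = - 8 \sqrt{2}$ ($w = - 2 \sqrt{2 + 6} \cdot 2 = - 2 \sqrt{8} \cdot 2 = - 2 \cdot 2 \sqrt{2} \cdot 2 = - 2 \cdot 4 \sqrt{2} = - 8 \sqrt{2} \approx -11.314$)
$h{\left(y \right)} = y - 8 \sqrt{2}$
$h{\left(\left(4 + 6\right)^{2} \right)} \left(-516\right) = \left(\left(4 + 6\right)^{2} - 8 \sqrt{2}\right) \left(-516\right) = \left(10^{2} - 8 \sqrt{2}\right) \left(-516\right) = \left(100 - 8 \sqrt{2}\right) \left(-516\right) = -51600 + 4128 \sqrt{2}$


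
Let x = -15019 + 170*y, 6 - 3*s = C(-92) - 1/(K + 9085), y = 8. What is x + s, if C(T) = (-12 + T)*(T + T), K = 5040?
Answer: -849011374/42375 ≈ -20036.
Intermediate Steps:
C(T) = 2*T*(-12 + T) (C(T) = (-12 + T)*(2*T) = 2*T*(-12 + T))
s = -270211249/42375 (s = 2 - (2*(-92)*(-12 - 92) - 1/(5040 + 9085))/3 = 2 - (2*(-92)*(-104) - 1/14125)/3 = 2 - (19136 - 1*1/14125)/3 = 2 - (19136 - 1/14125)/3 = 2 - 1/3*270295999/14125 = 2 - 270295999/42375 = -270211249/42375 ≈ -6376.7)
x = -13659 (x = -15019 + 170*8 = -15019 + 1360 = -13659)
x + s = -13659 - 270211249/42375 = -849011374/42375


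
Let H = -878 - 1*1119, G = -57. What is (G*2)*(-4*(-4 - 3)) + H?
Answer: -5189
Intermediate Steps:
H = -1997 (H = -878 - 1119 = -1997)
(G*2)*(-4*(-4 - 3)) + H = (-57*2)*(-4*(-4 - 3)) - 1997 = -(-456)*(-7) - 1997 = -114*28 - 1997 = -3192 - 1997 = -5189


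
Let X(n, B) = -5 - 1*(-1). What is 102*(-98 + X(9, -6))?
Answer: -10404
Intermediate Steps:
X(n, B) = -4 (X(n, B) = -5 + 1 = -4)
102*(-98 + X(9, -6)) = 102*(-98 - 4) = 102*(-102) = -10404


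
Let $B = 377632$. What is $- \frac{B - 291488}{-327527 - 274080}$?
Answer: $\frac{86144}{601607} \approx 0.14319$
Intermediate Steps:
$- \frac{B - 291488}{-327527 - 274080} = - \frac{377632 - 291488}{-327527 - 274080} = - \frac{86144}{-601607} = - \frac{86144 \left(-1\right)}{601607} = \left(-1\right) \left(- \frac{86144}{601607}\right) = \frac{86144}{601607}$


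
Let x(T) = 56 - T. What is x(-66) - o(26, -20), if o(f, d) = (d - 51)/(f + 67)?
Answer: 11417/93 ≈ 122.76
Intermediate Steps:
o(f, d) = (-51 + d)/(67 + f)
x(-66) - o(26, -20) = (56 - 1*(-66)) - (-51 - 20)/(67 + 26) = (56 + 66) - (-71)/93 = 122 - (-71)/93 = 122 - 1*(-71/93) = 122 + 71/93 = 11417/93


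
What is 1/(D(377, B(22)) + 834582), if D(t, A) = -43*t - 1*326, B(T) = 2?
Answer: 1/818045 ≈ 1.2224e-6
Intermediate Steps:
D(t, A) = -326 - 43*t (D(t, A) = -43*t - 326 = -326 - 43*t)
1/(D(377, B(22)) + 834582) = 1/((-326 - 43*377) + 834582) = 1/((-326 - 16211) + 834582) = 1/(-16537 + 834582) = 1/818045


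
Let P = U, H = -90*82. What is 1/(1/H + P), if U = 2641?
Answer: 7380/19490579 ≈ 0.00037864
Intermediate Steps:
H = -7380
P = 2641
1/(1/H + P) = 1/(1/(-7380) + 2641) = 1/(-1/7380 + 2641) = 1/(19490579/7380) = 7380/19490579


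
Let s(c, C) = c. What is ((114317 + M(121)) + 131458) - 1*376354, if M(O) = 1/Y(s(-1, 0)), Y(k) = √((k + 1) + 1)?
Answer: -130578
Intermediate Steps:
Y(k) = √(2 + k) (Y(k) = √((1 + k) + 1) = √(2 + k))
M(O) = 1 (M(O) = 1/(√(2 - 1)) = 1/(√1) = 1/1 = 1)
((114317 + M(121)) + 131458) - 1*376354 = ((114317 + 1) + 131458) - 1*376354 = (114318 + 131458) - 376354 = 245776 - 376354 = -130578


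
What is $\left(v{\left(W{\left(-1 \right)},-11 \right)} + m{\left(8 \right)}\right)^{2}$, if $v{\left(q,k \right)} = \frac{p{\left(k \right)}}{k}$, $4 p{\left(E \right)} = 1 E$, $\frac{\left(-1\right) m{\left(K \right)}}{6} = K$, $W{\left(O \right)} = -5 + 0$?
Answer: $\frac{36481}{16} \approx 2280.1$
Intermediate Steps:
$W{\left(O \right)} = -5$
$m{\left(K \right)} = - 6 K$
$p{\left(E \right)} = \frac{E}{4}$ ($p{\left(E \right)} = \frac{1 E}{4} = \frac{E}{4}$)
$v{\left(q,k \right)} = \frac{1}{4}$ ($v{\left(q,k \right)} = \frac{\frac{1}{4} k}{k} = \frac{1}{4}$)
$\left(v{\left(W{\left(-1 \right)},-11 \right)} + m{\left(8 \right)}\right)^{2} = \left(\frac{1}{4} - 48\right)^{2} = \left(- \frac{191}{4}\right)^{2} = \frac{36481}{16}$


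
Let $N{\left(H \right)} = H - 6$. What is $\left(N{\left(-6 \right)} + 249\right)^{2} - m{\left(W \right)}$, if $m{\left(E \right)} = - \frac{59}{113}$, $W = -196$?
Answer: $\frac{6347156}{113} \approx 56170.0$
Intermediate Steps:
$m{\left(E \right)} = - \frac{59}{113}$ ($m{\left(E \right)} = \left(-59\right) \frac{1}{113} = - \frac{59}{113}$)
$N{\left(H \right)} = -6 + H$ ($N{\left(H \right)} = H - 6 = -6 + H$)
$\left(N{\left(-6 \right)} + 249\right)^{2} - m{\left(W \right)} = \left(\left(-6 - 6\right) + 249\right)^{2} - - \frac{59}{113} = \left(-12 + 249\right)^{2} + \frac{59}{113} = 237^{2} + \frac{59}{113} = 56169 + \frac{59}{113} = \frac{6347156}{113}$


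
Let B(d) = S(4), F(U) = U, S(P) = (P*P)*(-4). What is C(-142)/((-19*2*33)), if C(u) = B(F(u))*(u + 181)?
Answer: 416/209 ≈ 1.9904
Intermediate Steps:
S(P) = -4*P² (S(P) = P²*(-4) = -4*P²)
B(d) = -64 (B(d) = -4*4² = -4*16 = -64)
C(u) = -11584 - 64*u (C(u) = -64*(u + 181) = -64*(181 + u) = -11584 - 64*u)
C(-142)/((-19*2*33)) = (-11584 - 64*(-142))/((-19*2*33)) = (-11584 + 9088)/((-38*33)) = -2496/(-1254) = -2496*(-1/1254) = 416/209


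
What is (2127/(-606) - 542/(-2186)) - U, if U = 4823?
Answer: -1065571073/220786 ≈ -4826.3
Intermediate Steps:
(2127/(-606) - 542/(-2186)) - U = (2127/(-606) - 542/(-2186)) - 1*4823 = (2127*(-1/606) - 542*(-1/2186)) - 4823 = (-709/202 + 271/1093) - 4823 = -720195/220786 - 4823 = -1065571073/220786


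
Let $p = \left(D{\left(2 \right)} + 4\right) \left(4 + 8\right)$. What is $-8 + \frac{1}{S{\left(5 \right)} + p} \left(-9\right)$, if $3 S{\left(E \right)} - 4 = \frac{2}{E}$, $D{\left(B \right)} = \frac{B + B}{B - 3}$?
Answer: $- \frac{311}{22} \approx -14.136$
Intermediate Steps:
$D{\left(B \right)} = \frac{2 B}{-3 + B}$
$S{\left(E \right)} = \frac{4}{3} + \frac{2}{3 E}$ ($S{\left(E \right)} = \frac{4}{3} + \frac{2 \frac{1}{E}}{3} = \frac{4}{3} + \frac{2}{3 E}$)
$p = 0$ ($p = \left(2 \cdot 2 \frac{1}{-3 + 2} + 4\right) \left(4 + 8\right) = \left(2 \cdot 2 \frac{1}{-1} + 4\right) 12 = \left(2 \cdot 2 \left(-1\right) + 4\right) 12 = \left(-4 + 4\right) 12 = 0 \cdot 12 = 0$)
$-8 + \frac{1}{S{\left(5 \right)} + p} \left(-9\right) = -8 + \frac{1}{\frac{2 \left(1 + 2 \cdot 5\right)}{3 \cdot 5} + 0} \left(-9\right) = -8 + \frac{1}{\frac{2}{3} \cdot \frac{1}{5} \left(1 + 10\right) + 0} \left(-9\right) = -8 + \frac{1}{\frac{2}{3} \cdot \frac{1}{5} \cdot 11 + 0} \left(-9\right) = -8 + \frac{1}{\frac{22}{15} + 0} \left(-9\right) = -8 + \frac{1}{\frac{22}{15}} \left(-9\right) = -8 + \frac{15}{22} \left(-9\right) = -8 - \frac{135}{22} = - \frac{311}{22}$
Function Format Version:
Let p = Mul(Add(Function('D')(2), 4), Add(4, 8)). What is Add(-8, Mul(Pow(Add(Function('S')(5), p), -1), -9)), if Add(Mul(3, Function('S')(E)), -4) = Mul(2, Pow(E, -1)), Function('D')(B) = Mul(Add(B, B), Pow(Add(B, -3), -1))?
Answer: Rational(-311, 22) ≈ -14.136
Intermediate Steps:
Function('D')(B) = Mul(2, B, Pow(Add(-3, B), -1)) (Function('D')(B) = Mul(Mul(2, B), Pow(Add(-3, B), -1)) = Mul(2, B, Pow(Add(-3, B), -1)))
Function('S')(E) = Add(Rational(4, 3), Mul(Rational(2, 3), Pow(E, -1))) (Function('S')(E) = Add(Rational(4, 3), Mul(Rational(1, 3), Mul(2, Pow(E, -1)))) = Add(Rational(4, 3), Mul(Rational(2, 3), Pow(E, -1))))
p = 0 (p = Mul(Add(Mul(2, 2, Pow(Add(-3, 2), -1)), 4), Add(4, 8)) = Mul(Add(Mul(2, 2, Pow(-1, -1)), 4), 12) = Mul(Add(Mul(2, 2, -1), 4), 12) = Mul(Add(-4, 4), 12) = Mul(0, 12) = 0)
Add(-8, Mul(Pow(Add(Function('S')(5), p), -1), -9)) = Add(-8, Mul(Pow(Add(Mul(Rational(2, 3), Pow(5, -1), Add(1, Mul(2, 5))), 0), -1), -9)) = Add(-8, Mul(Pow(Add(Mul(Rational(2, 3), Rational(1, 5), Add(1, 10)), 0), -1), -9)) = Add(-8, Mul(Pow(Add(Mul(Rational(2, 3), Rational(1, 5), 11), 0), -1), -9)) = Add(-8, Mul(Pow(Add(Rational(22, 15), 0), -1), -9)) = Add(-8, Mul(Pow(Rational(22, 15), -1), -9)) = Add(-8, Mul(Rational(15, 22), -9)) = Add(-8, Rational(-135, 22)) = Rational(-311, 22)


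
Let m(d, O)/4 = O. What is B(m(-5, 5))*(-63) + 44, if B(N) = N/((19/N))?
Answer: -24364/19 ≈ -1282.3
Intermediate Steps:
m(d, O) = 4*O
B(N) = N²/19 (B(N) = N*(N/19) = N²/19)
B(m(-5, 5))*(-63) + 44 = ((4*5)²/19)*(-63) + 44 = ((1/19)*20²)*(-63) + 44 = ((1/19)*400)*(-63) + 44 = (400/19)*(-63) + 44 = -25200/19 + 44 = -24364/19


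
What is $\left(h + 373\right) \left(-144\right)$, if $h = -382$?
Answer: $1296$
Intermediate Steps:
$\left(h + 373\right) \left(-144\right) = \left(-382 + 373\right) \left(-144\right) = \left(-9\right) \left(-144\right) = 1296$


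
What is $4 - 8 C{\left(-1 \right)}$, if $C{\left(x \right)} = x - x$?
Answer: $4$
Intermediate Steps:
$C{\left(x \right)} = 0$
$4 - 8 C{\left(-1 \right)} = 4 - 0 = 4 + 0 = 4$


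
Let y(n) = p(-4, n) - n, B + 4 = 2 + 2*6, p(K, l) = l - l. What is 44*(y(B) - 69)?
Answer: -3476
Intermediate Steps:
p(K, l) = 0
B = 10 (B = -4 + (2 + 2*6) = -4 + (2 + 12) = -4 + 14 = 10)
y(n) = -n (y(n) = 0 - n = -n)
44*(y(B) - 69) = 44*(-1*10 - 69) = 44*(-10 - 69) = 44*(-79) = -3476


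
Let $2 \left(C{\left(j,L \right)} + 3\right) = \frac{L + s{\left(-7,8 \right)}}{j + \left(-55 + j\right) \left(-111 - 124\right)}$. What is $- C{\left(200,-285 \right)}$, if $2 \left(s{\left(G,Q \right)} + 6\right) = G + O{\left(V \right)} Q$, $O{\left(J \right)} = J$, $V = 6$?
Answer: $\frac{405959}{135500} \approx 2.996$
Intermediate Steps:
$s{\left(G,Q \right)} = -6 + \frac{G}{2} + 3 Q$ ($s{\left(G,Q \right)} = -6 + \frac{G + 6 Q}{2} = -6 + \left(\frac{G}{2} + 3 Q\right) = -6 + \frac{G}{2} + 3 Q$)
$C{\left(j,L \right)} = -3 + \frac{\frac{29}{2} + L}{2 \left(12925 - 234 j\right)}$ ($C{\left(j,L \right)} = -3 + \frac{\left(L + \left(-6 + \frac{1}{2} \left(-7\right) + 3 \cdot 8\right)\right) \frac{1}{j + \left(-55 + j\right) \left(-111 - 124\right)}}{2} = -3 + \frac{\left(L - - \frac{29}{2}\right) \frac{1}{j + \left(-55 + j\right) \left(-235\right)}}{2} = -3 + \frac{\left(L + \frac{29}{2}\right) \frac{1}{j - \left(-12925 + 235 j\right)}}{2} = -3 + \frac{\left(\frac{29}{2} + L\right) \frac{1}{12925 - 234 j}}{2} = -3 + \frac{\frac{1}{12925 - 234 j} \left(\frac{29}{2} + L\right)}{2} = -3 + \frac{\frac{29}{2} + L}{2 \left(12925 - 234 j\right)}$)
$- C{\left(200,-285 \right)} = - \frac{155071 - 561600 - -570}{4 \left(-12925 + 234 \cdot 200\right)} = - \frac{155071 - 561600 + 570}{4 \left(-12925 + 46800\right)} = - \frac{-405959}{4 \cdot 33875} = \left(-1\right) \left(- \frac{405959}{135500}\right) = \frac{405959}{135500}$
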